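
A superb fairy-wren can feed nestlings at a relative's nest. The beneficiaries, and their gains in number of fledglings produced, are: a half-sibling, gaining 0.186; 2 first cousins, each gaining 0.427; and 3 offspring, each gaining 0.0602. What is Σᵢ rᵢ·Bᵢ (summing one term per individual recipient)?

0.24355

r to a half-sibling = 1/4 (half-sibs share one parent — one path of length 2: r = (1/2)^2 = 1/4).
r to a first cousin = 1/8 (first cousins share one grandparent pair — two paths of length 4: r = 2·(1/2)^4 = 1/8).
r to an offspring = 1/2 (one parent–offspring link: r = (1/2)^1 = 1/2).
Summing one r·B term per recipient: 1·0.25·0.186 + 2·0.125·0.427 + 3·0.5·0.0602 = 0.24355.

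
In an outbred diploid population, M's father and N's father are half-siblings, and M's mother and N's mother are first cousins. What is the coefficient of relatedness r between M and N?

Independent pedigree routes through distinct common ancestors add.
M and N are related in two ways: half first cousins through their fathers (r = 1/16) and second cousins through their mothers (r = 1/32).
r = 1/16 + 1/32 = 0.09375.

0.09375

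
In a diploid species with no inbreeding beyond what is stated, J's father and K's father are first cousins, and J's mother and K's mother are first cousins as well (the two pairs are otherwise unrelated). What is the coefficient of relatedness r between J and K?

Independent pedigree routes through distinct common ancestors add.
J and K are related in two ways: second cousins through their fathers (r = 1/32) and second cousins through their mothers (r = 1/32).
r = 1/32 + 1/32 = 1/16 = 0.0625.

0.0625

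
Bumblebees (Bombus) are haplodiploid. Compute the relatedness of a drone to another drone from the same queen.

Haploid brothers each carry a random half of the queen's diploid genome, so on average they share half: r = 1/2.

0.5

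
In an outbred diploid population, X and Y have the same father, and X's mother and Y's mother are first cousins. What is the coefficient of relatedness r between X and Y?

Wright's path rule: contributions from independent ancestry routes add.
X and Y are related in two ways: half-sibs through their shared father (r = 1/4) and second cousins through their mothers (r = 1/32).
r = 1/4 + 1/32 = 9/32 = 0.28125.

0.28125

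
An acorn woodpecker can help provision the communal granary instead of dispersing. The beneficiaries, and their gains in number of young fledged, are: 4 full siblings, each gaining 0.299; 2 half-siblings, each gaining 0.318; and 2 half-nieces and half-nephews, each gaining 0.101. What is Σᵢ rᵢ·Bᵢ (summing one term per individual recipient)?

0.78225

r to a full sibling = 1/2 (full sibs share both parents — two paths of length 2: r = 2·(1/2)^2 = 1/2).
r to a half-sibling = 1/4 (half-sibs share one parent — one path of length 2: r = (1/2)^2 = 1/4).
r to a half-niece or half-nephew = 1/8 (half-aunt/uncle↔niece/nephew: one path of length 3: r = (1/2)^3 = 1/8).
Summing one r·B term per recipient: 4·0.5·0.299 + 2·0.25·0.318 + 2·0.125·0.101 = 0.78225.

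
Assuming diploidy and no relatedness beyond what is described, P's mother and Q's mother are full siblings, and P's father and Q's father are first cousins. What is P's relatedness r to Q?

0.15625

With two independent routes of shared ancestry, r is the sum of the two contributions.
P and Q are related in two ways: first cousins through their mothers (r = 1/8) and second cousins through their fathers (r = 1/32).
r = 1/8 + 1/32 = 0.15625.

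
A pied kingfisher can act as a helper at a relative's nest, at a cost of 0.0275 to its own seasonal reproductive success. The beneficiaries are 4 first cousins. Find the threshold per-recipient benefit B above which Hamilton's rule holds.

r to a first cousin = 0.125 (first cousins share one grandparent pair — two paths of length 4: r = 2·(1/2)^4 = 1/8).
Hamilton's rule with n recipients of equal r: n·r·B > C, so B > C/(n·r) = 0.0275/(4·0.125) = 0.055.

0.055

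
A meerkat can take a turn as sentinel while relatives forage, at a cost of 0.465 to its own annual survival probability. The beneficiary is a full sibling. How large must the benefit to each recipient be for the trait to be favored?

r to a full sibling = 1/2 (full sibs share both parents — two paths of length 2: r = 2·(1/2)^2 = 1/2).
Hamilton's rule with n recipients of equal r: n·r·B > C, so B > C/(n·r) = 0.465/(1·0.5) = 0.93.

0.93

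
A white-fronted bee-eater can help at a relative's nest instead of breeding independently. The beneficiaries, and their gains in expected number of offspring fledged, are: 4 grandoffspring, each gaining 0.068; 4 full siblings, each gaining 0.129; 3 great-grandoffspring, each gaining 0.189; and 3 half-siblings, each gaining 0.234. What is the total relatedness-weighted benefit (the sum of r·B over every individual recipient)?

0.572375

r to a grandoffspring = 1/4 (two parent–offspring links: r = (1/2)^2 = 1/4).
r to a full sibling = 0.5 (full sibs share both parents — two paths of length 2: r = 2·(1/2)^2 = 1/2).
r to a great-grandoffspring = 1/8 (three parent–offspring links: r = (1/2)^3 = 1/8).
r to a half-sibling = 1/4 (half-sibs share one parent — one path of length 2: r = (1/2)^2 = 1/4).
Summing one r·B term per recipient: 4·0.25·0.068 + 4·0.5·0.129 + 3·0.125·0.189 + 3·0.25·0.234 = 0.572375.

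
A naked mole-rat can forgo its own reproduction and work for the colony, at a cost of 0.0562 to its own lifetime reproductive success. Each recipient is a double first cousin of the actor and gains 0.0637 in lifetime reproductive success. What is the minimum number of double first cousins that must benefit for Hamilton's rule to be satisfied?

4

r to a double first cousin = 0.25 (double first cousins share both grandparent pairs — four paths of length 4: r = 4·(1/2)^4 = 1/4).
Hamilton's rule: n·r·B > C  ⇒  n > C/(r·B) = 0.0562/(0.25·0.0637) = 3.529.
The smallest integer exceeding 3.529 is 4.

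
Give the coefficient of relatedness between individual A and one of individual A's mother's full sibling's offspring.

Each parent–offspring link contributes a factor of 1/2, and independent paths through distinct common ancestors add.
First cousins share one grandparent pair — two paths of length 4: r = 2·(1/2)^4 = 1/8.

0.125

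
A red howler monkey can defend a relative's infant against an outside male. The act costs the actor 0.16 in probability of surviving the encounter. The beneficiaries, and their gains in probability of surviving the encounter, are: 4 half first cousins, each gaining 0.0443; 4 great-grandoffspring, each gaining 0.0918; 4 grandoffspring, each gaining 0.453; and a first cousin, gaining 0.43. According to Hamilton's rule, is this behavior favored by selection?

Hamilton's rule: the trait is favored when the sum of r·B over every recipient exceeds the actor's cost C.
r to a half first cousin = 1/16 (half first cousins share one grandparent — one path of length 4: r = (1/2)^4 = 1/16).
r to a great-grandoffspring = 1/8 (three parent–offspring links: r = (1/2)^3 = 1/8).
r to a grandoffspring = 1/4 (two parent–offspring links: r = (1/2)^2 = 1/4).
r to a first cousin = 0.125 (first cousins share one grandparent pair — two paths of length 4: r = 2·(1/2)^4 = 1/8).
Summing one r·B term per recipient: 4·0.0625·0.0443 + 4·0.125·0.0918 + 4·0.25·0.453 + 1·0.125·0.43 = 0.563725.
0.563725 > 0.16: the indirect benefit exceeds the cost.

Yes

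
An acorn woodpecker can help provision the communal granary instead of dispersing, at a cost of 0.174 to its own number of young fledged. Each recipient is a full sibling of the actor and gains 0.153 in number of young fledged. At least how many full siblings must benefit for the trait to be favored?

r to a full sibling = 0.5 (full sibs share both parents — two paths of length 2: r = 2·(1/2)^2 = 1/2).
Hamilton's rule: n·r·B > C  ⇒  n > C/(r·B) = 0.174/(0.5·0.153) = 2.275.
The smallest integer exceeding 2.275 is 3.

3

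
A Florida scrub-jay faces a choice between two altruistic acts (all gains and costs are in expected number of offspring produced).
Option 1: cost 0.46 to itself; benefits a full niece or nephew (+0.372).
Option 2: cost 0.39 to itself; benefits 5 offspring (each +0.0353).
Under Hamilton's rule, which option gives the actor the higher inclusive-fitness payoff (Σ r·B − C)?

Option 2

Option 1: r to a full niece or nephew = 0.25.
Option 1: Σ r·B − C = (1·0.25·0.372) − 0.46 = -0.367.
Option 2: r to an offspring = 0.5.
Option 2: Σ r·B − C = (5·0.5·0.0353) − 0.39 = -0.30175.
Option 2 has the higher net inclusive-fitness payoff.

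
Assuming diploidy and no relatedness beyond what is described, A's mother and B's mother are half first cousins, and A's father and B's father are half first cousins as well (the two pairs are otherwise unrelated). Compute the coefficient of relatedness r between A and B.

Independent pedigree routes through distinct common ancestors add.
A and B are related in two ways: half second cousins through their mothers (r = 1/64) and half second cousins through their fathers (r = 1/64).
r = 1/64 + 1/64 = 1/32 = 0.03125.

0.03125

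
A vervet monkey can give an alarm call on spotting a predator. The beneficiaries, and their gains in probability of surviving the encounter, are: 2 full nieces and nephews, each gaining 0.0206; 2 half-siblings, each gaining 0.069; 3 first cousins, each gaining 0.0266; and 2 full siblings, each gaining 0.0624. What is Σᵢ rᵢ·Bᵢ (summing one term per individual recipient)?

0.117175

r to a full niece or nephew = 1/4 (full aunt/uncle↔niece/nephew: two paths of length 3 through the shared grandparent pair: r = 2·(1/2)^3 = 1/4).
r to a half-sibling = 0.25 (half-sibs share one parent — one path of length 2: r = (1/2)^2 = 1/4).
r to a first cousin = 0.125 (first cousins share one grandparent pair — two paths of length 4: r = 2·(1/2)^4 = 1/8).
r to a full sibling = 1/2 (full sibs share both parents — two paths of length 2: r = 2·(1/2)^2 = 1/2).
Summing one r·B term per recipient: 2·0.25·0.0206 + 2·0.25·0.069 + 3·0.125·0.0266 + 2·0.5·0.0624 = 0.117175.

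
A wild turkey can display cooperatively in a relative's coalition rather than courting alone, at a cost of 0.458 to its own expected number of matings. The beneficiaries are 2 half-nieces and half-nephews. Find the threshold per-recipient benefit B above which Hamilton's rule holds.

r to a half-niece or half-nephew = 0.125 (half-aunt/uncle↔niece/nephew: one path of length 3: r = (1/2)^3 = 1/8).
Hamilton's rule with n recipients of equal r: n·r·B > C, so B > C/(n·r) = 0.458/(2·0.125) = 1.832.

1.832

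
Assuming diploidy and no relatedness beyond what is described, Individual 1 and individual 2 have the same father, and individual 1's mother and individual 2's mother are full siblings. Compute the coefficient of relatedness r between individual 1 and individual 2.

0.375

Relatedness sums over independent paths through distinct common ancestors.
Individual 1 and individual 2 are related in two ways: half-sibs through their shared father (r = 1/4) and first cousins through their mothers (r = 1/8).
r = 1/4 + 1/8 = 0.375.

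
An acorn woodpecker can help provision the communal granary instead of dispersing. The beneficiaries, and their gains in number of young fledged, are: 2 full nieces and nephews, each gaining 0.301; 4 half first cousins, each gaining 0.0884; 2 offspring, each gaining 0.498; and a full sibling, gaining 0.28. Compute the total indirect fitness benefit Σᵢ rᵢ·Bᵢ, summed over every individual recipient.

0.8106

r to a full niece or nephew = 1/4 (full aunt/uncle↔niece/nephew: two paths of length 3 through the shared grandparent pair: r = 2·(1/2)^3 = 1/4).
r to a half first cousin = 0.0625 (half first cousins share one grandparent — one path of length 4: r = (1/2)^4 = 1/16).
r to an offspring = 1/2 (one parent–offspring link: r = (1/2)^1 = 1/2).
r to a full sibling = 1/2 (full sibs share both parents — two paths of length 2: r = 2·(1/2)^2 = 1/2).
Summing one r·B term per recipient: 2·0.25·0.301 + 4·0.0625·0.0884 + 2·0.5·0.498 + 1·0.5·0.28 = 0.8106.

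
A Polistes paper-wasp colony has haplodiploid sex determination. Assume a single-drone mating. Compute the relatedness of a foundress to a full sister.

Haplodiploid full sisters inherit their father's entire haploid genome identically (contributing 1/2) and on average half of their mother's contribution (1/2 · 1/2 = 1/4); r = 1/2 + 1/4 = 3/4.

0.75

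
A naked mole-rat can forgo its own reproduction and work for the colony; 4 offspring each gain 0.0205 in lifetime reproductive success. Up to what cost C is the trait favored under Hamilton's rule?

0.041

r to an offspring = 1/2 (one parent–offspring link: r = (1/2)^1 = 1/2).
Hamilton's rule: n·r·B > C, so the trait is favored while C < n·r·B = 4·0.5·0.0205 = 0.041.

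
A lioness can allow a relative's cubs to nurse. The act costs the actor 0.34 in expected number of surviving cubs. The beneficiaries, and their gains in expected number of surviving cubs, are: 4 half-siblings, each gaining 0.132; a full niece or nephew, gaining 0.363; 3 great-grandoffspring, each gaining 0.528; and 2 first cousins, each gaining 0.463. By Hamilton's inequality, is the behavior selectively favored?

Yes

Hamilton's rule: the trait is favored when the sum of r·B over every recipient exceeds the actor's cost C.
r to a half-sibling = 1/4 (half-sibs share one parent — one path of length 2: r = (1/2)^2 = 1/4).
r to a full niece or nephew = 0.25 (full aunt/uncle↔niece/nephew: two paths of length 3 through the shared grandparent pair: r = 2·(1/2)^3 = 1/4).
r to a great-grandoffspring = 0.125 (three parent–offspring links: r = (1/2)^3 = 1/8).
r to a first cousin = 1/8 (first cousins share one grandparent pair — two paths of length 4: r = 2·(1/2)^4 = 1/8).
Summing one r·B term per recipient: 4·0.25·0.132 + 1·0.25·0.363 + 3·0.125·0.528 + 2·0.125·0.463 = 0.5365.
0.5365 > 0.34: the indirect benefit exceeds the cost.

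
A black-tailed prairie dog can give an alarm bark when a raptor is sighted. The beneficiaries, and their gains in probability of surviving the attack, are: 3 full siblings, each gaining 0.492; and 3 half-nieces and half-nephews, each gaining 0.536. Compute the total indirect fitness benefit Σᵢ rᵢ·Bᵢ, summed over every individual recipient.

0.939

r to a full sibling = 0.5 (full sibs share both parents — two paths of length 2: r = 2·(1/2)^2 = 1/2).
r to a half-niece or half-nephew = 1/8 (half-aunt/uncle↔niece/nephew: one path of length 3: r = (1/2)^3 = 1/8).
Summing one r·B term per recipient: 3·0.5·0.492 + 3·0.125·0.536 = 0.939.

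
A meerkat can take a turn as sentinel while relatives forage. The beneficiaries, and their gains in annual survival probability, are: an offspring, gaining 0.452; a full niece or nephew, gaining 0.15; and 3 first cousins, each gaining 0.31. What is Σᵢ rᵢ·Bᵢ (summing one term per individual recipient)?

0.37975

r to an offspring = 0.5 (one parent–offspring link: r = (1/2)^1 = 1/2).
r to a full niece or nephew = 1/4 (full aunt/uncle↔niece/nephew: two paths of length 3 through the shared grandparent pair: r = 2·(1/2)^3 = 1/4).
r to a first cousin = 1/8 (first cousins share one grandparent pair — two paths of length 4: r = 2·(1/2)^4 = 1/8).
Summing one r·B term per recipient: 1·0.5·0.452 + 1·0.25·0.15 + 3·0.125·0.31 = 0.37975.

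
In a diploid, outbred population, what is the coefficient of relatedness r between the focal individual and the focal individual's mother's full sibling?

0.25

Each parent–offspring link contributes a factor of 1/2, and independent paths through distinct common ancestors add.
Full aunt/uncle↔niece/nephew: two paths of length 3 through the shared grandparent pair: r = 2·(1/2)^3 = 1/4.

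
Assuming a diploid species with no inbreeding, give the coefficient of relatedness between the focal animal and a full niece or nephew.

0.25

Each parent–offspring link contributes a factor of 1/2, and independent paths through distinct common ancestors add.
Full aunt/uncle↔niece/nephew: two paths of length 3 through the shared grandparent pair: r = 2·(1/2)^3 = 1/4.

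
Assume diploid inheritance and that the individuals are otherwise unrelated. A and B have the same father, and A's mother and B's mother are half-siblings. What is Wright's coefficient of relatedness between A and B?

Wright's path rule: contributions from independent ancestry routes add.
A and B are related in two ways: half-sibs through their shared father (r = 1/4) and half first cousins through their mothers (r = 1/16).
r = 1/4 + 1/16 = 5/16 = 0.3125.

0.3125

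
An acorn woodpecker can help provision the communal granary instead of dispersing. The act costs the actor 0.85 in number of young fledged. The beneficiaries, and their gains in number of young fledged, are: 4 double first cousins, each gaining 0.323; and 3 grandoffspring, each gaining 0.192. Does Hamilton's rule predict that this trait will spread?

No

Hamilton's rule: the trait is favored when the sum of r·B over every recipient exceeds the actor's cost C.
r to a double first cousin = 0.25 (double first cousins share both grandparent pairs — four paths of length 4: r = 4·(1/2)^4 = 1/4).
r to a grandoffspring = 1/4 (two parent–offspring links: r = (1/2)^2 = 1/4).
Summing one r·B term per recipient: 4·0.25·0.323 + 3·0.25·0.192 = 0.467.
0.467 < 0.85: the indirect benefit is less than the cost.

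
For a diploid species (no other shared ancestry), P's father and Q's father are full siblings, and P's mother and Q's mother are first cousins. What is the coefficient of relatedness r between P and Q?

0.15625

Relatedness sums over independent paths through distinct common ancestors.
P and Q are related in two ways: first cousins through their fathers (r = 1/8) and second cousins through their mothers (r = 1/32).
r = 1/8 + 1/32 = 5/32 = 0.15625.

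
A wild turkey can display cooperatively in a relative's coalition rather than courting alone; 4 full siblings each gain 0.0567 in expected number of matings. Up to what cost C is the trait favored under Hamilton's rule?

r to a full sibling = 0.5 (full sibs share both parents — two paths of length 2: r = 2·(1/2)^2 = 1/2).
Hamilton's rule: n·r·B > C, so the trait is favored while C < n·r·B = 4·0.5·0.0567 = 0.1134.

0.1134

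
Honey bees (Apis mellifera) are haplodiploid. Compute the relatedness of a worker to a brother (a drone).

Her haploid brother carries none of their father's genes and a random half of their mother's genome; that half matches the maternal half of her own genome with probability 1/2: r = 1/2 · 1/2 = 1/4.

0.25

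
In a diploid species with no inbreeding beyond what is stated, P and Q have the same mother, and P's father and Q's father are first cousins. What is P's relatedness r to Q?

Independent pedigree routes through distinct common ancestors add.
P and Q are related in two ways: half-sibs through their shared mother (r = 1/4) and second cousins through their fathers (r = 1/32).
r = 1/4 + 1/32 = 9/32 = 0.28125.

0.28125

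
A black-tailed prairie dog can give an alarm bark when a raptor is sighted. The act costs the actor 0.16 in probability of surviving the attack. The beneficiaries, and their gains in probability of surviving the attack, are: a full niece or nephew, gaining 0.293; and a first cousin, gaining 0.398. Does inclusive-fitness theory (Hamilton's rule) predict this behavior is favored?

No

Hamilton's rule: the trait is favored when the sum of r·B over every recipient exceeds the actor's cost C.
r to a full niece or nephew = 0.25 (full aunt/uncle↔niece/nephew: two paths of length 3 through the shared grandparent pair: r = 2·(1/2)^3 = 1/4).
r to a first cousin = 1/8 (first cousins share one grandparent pair — two paths of length 4: r = 2·(1/2)^4 = 1/8).
Summing one r·B term per recipient: 1·0.25·0.293 + 1·0.125·0.398 = 0.123.
0.123 < 0.16: the indirect benefit is less than the cost.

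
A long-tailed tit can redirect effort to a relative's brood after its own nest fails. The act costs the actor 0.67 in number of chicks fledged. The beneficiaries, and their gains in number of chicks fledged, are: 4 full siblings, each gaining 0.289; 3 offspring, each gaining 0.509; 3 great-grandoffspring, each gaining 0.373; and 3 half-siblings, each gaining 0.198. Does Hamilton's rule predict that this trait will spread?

Yes

Hamilton's rule: the trait is favored when the sum of r·B over every recipient exceeds the actor's cost C.
r to a full sibling = 1/2 (full sibs share both parents — two paths of length 2: r = 2·(1/2)^2 = 1/2).
r to an offspring = 0.5 (one parent–offspring link: r = (1/2)^1 = 1/2).
r to a great-grandoffspring = 1/8 (three parent–offspring links: r = (1/2)^3 = 1/8).
r to a half-sibling = 1/4 (half-sibs share one parent — one path of length 2: r = (1/2)^2 = 1/4).
Summing one r·B term per recipient: 4·0.5·0.289 + 3·0.5·0.509 + 3·0.125·0.373 + 3·0.25·0.198 = 1.629875.
1.629875 > 0.67: the indirect benefit exceeds the cost.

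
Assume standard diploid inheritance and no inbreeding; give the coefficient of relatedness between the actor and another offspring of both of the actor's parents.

0.5

Each parent–offspring link contributes a factor of 1/2, and independent paths through distinct common ancestors add.
Full sibs share both parents — two paths of length 2: r = 2·(1/2)^2 = 1/2.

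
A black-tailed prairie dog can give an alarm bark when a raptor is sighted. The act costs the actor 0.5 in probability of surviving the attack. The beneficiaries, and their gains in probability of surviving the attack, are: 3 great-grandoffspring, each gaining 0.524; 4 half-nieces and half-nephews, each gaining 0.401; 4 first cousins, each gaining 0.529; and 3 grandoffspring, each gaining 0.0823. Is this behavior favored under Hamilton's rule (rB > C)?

Hamilton's rule: the trait is favored when the sum of r·B over every recipient exceeds the actor's cost C.
r to a great-grandoffspring = 1/8 (three parent–offspring links: r = (1/2)^3 = 1/8).
r to a half-niece or half-nephew = 0.125 (half-aunt/uncle↔niece/nephew: one path of length 3: r = (1/2)^3 = 1/8).
r to a first cousin = 1/8 (first cousins share one grandparent pair — two paths of length 4: r = 2·(1/2)^4 = 1/8).
r to a grandoffspring = 0.25 (two parent–offspring links: r = (1/2)^2 = 1/4).
Summing one r·B term per recipient: 3·0.125·0.524 + 4·0.125·0.401 + 4·0.125·0.529 + 3·0.25·0.0823 = 0.723225.
0.723225 > 0.5: the indirect benefit exceeds the cost.

Yes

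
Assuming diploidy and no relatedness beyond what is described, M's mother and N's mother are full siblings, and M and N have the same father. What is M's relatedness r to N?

With two independent routes of shared ancestry, r is the sum of the two contributions.
M and N are related in two ways: first cousins through their mothers (r = 1/8) and half-sibs through their shared father (r = 1/4).
r = 1/8 + 1/4 = 3/8 = 0.375.

0.375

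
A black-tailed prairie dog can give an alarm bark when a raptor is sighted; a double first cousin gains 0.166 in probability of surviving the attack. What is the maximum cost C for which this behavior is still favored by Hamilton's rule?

0.0415

r to a double first cousin = 1/4 (double first cousins share both grandparent pairs — four paths of length 4: r = 4·(1/2)^4 = 1/4).
Hamilton's rule: n·r·B > C, so the trait is favored while C < n·r·B = 1·0.25·0.166 = 0.0415.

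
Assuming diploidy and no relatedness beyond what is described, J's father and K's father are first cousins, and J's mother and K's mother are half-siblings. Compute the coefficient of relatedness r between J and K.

0.09375

With two independent routes of shared ancestry, r is the sum of the two contributions.
J and K are related in two ways: second cousins through their fathers (r = 1/32) and half first cousins through their mothers (r = 1/16).
r = 1/32 + 1/16 = 3/32 = 0.09375.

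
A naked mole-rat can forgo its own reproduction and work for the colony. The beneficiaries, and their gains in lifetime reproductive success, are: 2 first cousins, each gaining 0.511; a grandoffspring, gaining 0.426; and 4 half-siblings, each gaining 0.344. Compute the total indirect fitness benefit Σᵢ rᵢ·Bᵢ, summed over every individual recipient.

r to a first cousin = 1/8 (first cousins share one grandparent pair — two paths of length 4: r = 2·(1/2)^4 = 1/8).
r to a grandoffspring = 1/4 (two parent–offspring links: r = (1/2)^2 = 1/4).
r to a half-sibling = 0.25 (half-sibs share one parent — one path of length 2: r = (1/2)^2 = 1/4).
Summing one r·B term per recipient: 2·0.125·0.511 + 1·0.25·0.426 + 4·0.25·0.344 = 0.57825.

0.57825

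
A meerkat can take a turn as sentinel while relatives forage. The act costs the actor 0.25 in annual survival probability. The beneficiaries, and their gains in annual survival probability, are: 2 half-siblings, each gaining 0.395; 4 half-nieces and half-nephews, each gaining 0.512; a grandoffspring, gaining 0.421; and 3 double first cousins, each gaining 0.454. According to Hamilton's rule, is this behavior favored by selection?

Yes

Hamilton's rule: the trait is favored when the sum of r·B over every recipient exceeds the actor's cost C.
r to a half-sibling = 0.25 (half-sibs share one parent — one path of length 2: r = (1/2)^2 = 1/4).
r to a half-niece or half-nephew = 1/8 (half-aunt/uncle↔niece/nephew: one path of length 3: r = (1/2)^3 = 1/8).
r to a grandoffspring = 1/4 (two parent–offspring links: r = (1/2)^2 = 1/4).
r to a double first cousin = 0.25 (double first cousins share both grandparent pairs — four paths of length 4: r = 4·(1/2)^4 = 1/4).
Summing one r·B term per recipient: 2·0.25·0.395 + 4·0.125·0.512 + 1·0.25·0.421 + 3·0.25·0.454 = 0.89925.
0.89925 > 0.25: the indirect benefit exceeds the cost.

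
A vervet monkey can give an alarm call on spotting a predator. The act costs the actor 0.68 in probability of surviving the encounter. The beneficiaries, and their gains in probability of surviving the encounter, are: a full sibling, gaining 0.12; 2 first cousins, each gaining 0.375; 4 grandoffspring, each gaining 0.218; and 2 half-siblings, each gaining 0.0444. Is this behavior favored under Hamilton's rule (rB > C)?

No

Hamilton's rule: the trait is favored when the sum of r·B over every recipient exceeds the actor's cost C.
r to a full sibling = 0.5 (full sibs share both parents — two paths of length 2: r = 2·(1/2)^2 = 1/2).
r to a first cousin = 0.125 (first cousins share one grandparent pair — two paths of length 4: r = 2·(1/2)^4 = 1/8).
r to a grandoffspring = 1/4 (two parent–offspring links: r = (1/2)^2 = 1/4).
r to a half-sibling = 0.25 (half-sibs share one parent — one path of length 2: r = (1/2)^2 = 1/4).
Summing one r·B term per recipient: 1·0.5·0.12 + 2·0.125·0.375 + 4·0.25·0.218 + 2·0.25·0.0444 = 0.39395.
0.39395 < 0.68: the indirect benefit is less than the cost.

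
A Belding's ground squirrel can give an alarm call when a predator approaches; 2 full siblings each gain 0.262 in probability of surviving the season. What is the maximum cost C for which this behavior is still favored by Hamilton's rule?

r to a full sibling = 0.5 (full sibs share both parents — two paths of length 2: r = 2·(1/2)^2 = 1/2).
Hamilton's rule: n·r·B > C, so the trait is favored while C < n·r·B = 2·0.5·0.262 = 0.262.

0.262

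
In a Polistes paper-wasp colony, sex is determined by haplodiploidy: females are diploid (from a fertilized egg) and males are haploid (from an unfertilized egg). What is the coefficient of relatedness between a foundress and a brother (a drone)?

Her haploid brother carries none of their father's genes and a random half of their mother's genome; that half matches the maternal half of her own genome with probability 1/2: r = 1/2 · 1/2 = 1/4.

0.25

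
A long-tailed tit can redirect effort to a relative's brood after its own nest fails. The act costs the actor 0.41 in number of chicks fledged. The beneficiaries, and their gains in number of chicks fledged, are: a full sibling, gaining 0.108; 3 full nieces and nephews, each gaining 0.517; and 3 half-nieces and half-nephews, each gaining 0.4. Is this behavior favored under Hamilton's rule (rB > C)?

Yes

Hamilton's rule: the trait is favored when the sum of r·B over every recipient exceeds the actor's cost C.
r to a full sibling = 0.5 (full sibs share both parents — two paths of length 2: r = 2·(1/2)^2 = 1/2).
r to a full niece or nephew = 0.25 (full aunt/uncle↔niece/nephew: two paths of length 3 through the shared grandparent pair: r = 2·(1/2)^3 = 1/4).
r to a half-niece or half-nephew = 0.125 (half-aunt/uncle↔niece/nephew: one path of length 3: r = (1/2)^3 = 1/8).
Summing one r·B term per recipient: 1·0.5·0.108 + 3·0.25·0.517 + 3·0.125·0.4 = 0.59175.
0.59175 > 0.41: the indirect benefit exceeds the cost.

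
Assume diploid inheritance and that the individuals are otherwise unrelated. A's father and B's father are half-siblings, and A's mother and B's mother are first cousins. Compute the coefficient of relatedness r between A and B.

0.09375

With two independent routes of shared ancestry, r is the sum of the two contributions.
A and B are related in two ways: half first cousins through their fathers (r = 1/16) and second cousins through their mothers (r = 1/32).
r = 1/16 + 1/32 = 3/32 = 0.09375.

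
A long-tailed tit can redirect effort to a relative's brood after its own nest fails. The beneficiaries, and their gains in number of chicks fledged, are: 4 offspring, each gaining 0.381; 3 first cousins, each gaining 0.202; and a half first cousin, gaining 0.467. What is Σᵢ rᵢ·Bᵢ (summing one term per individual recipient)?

r to an offspring = 1/2 (one parent–offspring link: r = (1/2)^1 = 1/2).
r to a first cousin = 0.125 (first cousins share one grandparent pair — two paths of length 4: r = 2·(1/2)^4 = 1/8).
r to a half first cousin = 0.0625 (half first cousins share one grandparent — one path of length 4: r = (1/2)^4 = 1/16).
Summing one r·B term per recipient: 4·0.5·0.381 + 3·0.125·0.202 + 1·0.0625·0.467 = 0.8669375.

0.8669375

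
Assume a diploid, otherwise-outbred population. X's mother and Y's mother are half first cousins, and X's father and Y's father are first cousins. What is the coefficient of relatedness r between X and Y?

0.046875

Relatedness sums over independent paths through distinct common ancestors.
X and Y are related in two ways: half second cousins through their mothers (r = 1/64) and second cousins through their fathers (r = 1/32).
r = 1/64 + 1/32 = 3/64 = 0.046875.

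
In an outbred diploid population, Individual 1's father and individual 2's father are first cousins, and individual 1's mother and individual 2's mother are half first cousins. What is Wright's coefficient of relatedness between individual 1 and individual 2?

With two independent routes of shared ancestry, r is the sum of the two contributions.
Individual 1 and individual 2 are related in two ways: second cousins through their fathers (r = 1/32) and half second cousins through their mothers (r = 1/64).
r = 1/32 + 1/64 = 3/64 = 0.046875.

0.046875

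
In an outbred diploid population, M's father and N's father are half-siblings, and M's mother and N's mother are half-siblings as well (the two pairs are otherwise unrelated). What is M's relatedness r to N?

Wright's path rule: contributions from independent ancestry routes add.
M and N are related in two ways: half first cousins through their fathers (r = 1/16) and half first cousins through their mothers (r = 1/16).
r = 1/16 + 1/16 = 0.125.

0.125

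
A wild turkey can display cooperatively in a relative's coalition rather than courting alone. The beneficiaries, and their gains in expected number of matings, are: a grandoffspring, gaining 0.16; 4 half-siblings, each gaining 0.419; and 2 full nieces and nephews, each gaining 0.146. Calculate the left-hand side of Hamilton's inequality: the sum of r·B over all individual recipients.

0.532

r to a grandoffspring = 0.25 (two parent–offspring links: r = (1/2)^2 = 1/4).
r to a half-sibling = 0.25 (half-sibs share one parent — one path of length 2: r = (1/2)^2 = 1/4).
r to a full niece or nephew = 0.25 (full aunt/uncle↔niece/nephew: two paths of length 3 through the shared grandparent pair: r = 2·(1/2)^3 = 1/4).
Summing one r·B term per recipient: 1·0.25·0.16 + 4·0.25·0.419 + 2·0.25·0.146 = 0.532.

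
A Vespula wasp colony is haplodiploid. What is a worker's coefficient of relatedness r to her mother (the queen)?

0.5

One meiotic link between diploid queen and diploid daughter: r = 1/2.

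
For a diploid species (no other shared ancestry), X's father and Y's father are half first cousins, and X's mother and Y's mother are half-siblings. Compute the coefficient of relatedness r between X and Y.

Wright's path rule: contributions from independent ancestry routes add.
X and Y are related in two ways: half second cousins through their fathers (r = 1/64) and half first cousins through their mothers (r = 1/16).
r = 1/64 + 1/16 = 0.078125.

0.078125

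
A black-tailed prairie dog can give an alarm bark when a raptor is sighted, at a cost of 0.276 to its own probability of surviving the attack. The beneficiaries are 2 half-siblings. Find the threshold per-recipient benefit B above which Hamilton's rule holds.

0.552

r to a half-sibling = 0.25 (half-sibs share one parent — one path of length 2: r = (1/2)^2 = 1/4).
Hamilton's rule with n recipients of equal r: n·r·B > C, so B > C/(n·r) = 0.276/(2·0.25) = 0.552.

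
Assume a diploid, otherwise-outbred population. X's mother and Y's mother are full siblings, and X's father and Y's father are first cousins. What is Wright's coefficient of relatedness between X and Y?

0.15625

Wright's path rule: contributions from independent ancestry routes add.
X and Y are related in two ways: first cousins through their mothers (r = 1/8) and second cousins through their fathers (r = 1/32).
r = 1/8 + 1/32 = 5/32 = 0.15625.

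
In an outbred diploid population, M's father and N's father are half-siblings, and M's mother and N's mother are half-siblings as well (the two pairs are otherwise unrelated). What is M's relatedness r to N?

Wright's path rule: contributions from independent ancestry routes add.
M and N are related in two ways: half first cousins through their fathers (r = 1/16) and half first cousins through their mothers (r = 1/16).
r = 1/16 + 1/16 = 0.125.

0.125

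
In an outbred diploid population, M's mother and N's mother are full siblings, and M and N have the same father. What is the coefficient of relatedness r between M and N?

Wright's path rule: contributions from independent ancestry routes add.
M and N are related in two ways: first cousins through their mothers (r = 1/8) and half-sibs through their shared father (r = 1/4).
r = 1/8 + 1/4 = 0.375.

0.375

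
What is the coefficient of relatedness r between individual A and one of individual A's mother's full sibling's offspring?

Each parent–offspring link contributes a factor of 1/2, and independent paths through distinct common ancestors add.
First cousins share one grandparent pair — two paths of length 4: r = 2·(1/2)^4 = 1/8.

0.125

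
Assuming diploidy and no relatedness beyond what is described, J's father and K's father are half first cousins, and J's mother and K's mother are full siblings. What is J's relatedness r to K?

0.140625

Independent pedigree routes through distinct common ancestors add.
J and K are related in two ways: half second cousins through their fathers (r = 1/64) and first cousins through their mothers (r = 1/8).
r = 1/64 + 1/8 = 9/64 = 0.140625.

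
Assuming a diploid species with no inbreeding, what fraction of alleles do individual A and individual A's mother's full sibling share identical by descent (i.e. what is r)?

Each parent–offspring link contributes a factor of 1/2, and independent paths through distinct common ancestors add.
Full aunt/uncle↔niece/nephew: two paths of length 3 through the shared grandparent pair: r = 2·(1/2)^3 = 1/4.

0.25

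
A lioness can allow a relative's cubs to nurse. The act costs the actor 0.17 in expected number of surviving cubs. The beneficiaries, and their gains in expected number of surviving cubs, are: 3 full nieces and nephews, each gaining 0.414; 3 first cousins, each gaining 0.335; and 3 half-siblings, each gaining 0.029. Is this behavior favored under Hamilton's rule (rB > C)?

Yes

Hamilton's rule: the trait is favored when the sum of r·B over every recipient exceeds the actor's cost C.
r to a full niece or nephew = 1/4 (full aunt/uncle↔niece/nephew: two paths of length 3 through the shared grandparent pair: r = 2·(1/2)^3 = 1/4).
r to a first cousin = 0.125 (first cousins share one grandparent pair — two paths of length 4: r = 2·(1/2)^4 = 1/8).
r to a half-sibling = 1/4 (half-sibs share one parent — one path of length 2: r = (1/2)^2 = 1/4).
Summing one r·B term per recipient: 3·0.25·0.414 + 3·0.125·0.335 + 3·0.25·0.029 = 0.457875.
0.457875 > 0.17: the indirect benefit exceeds the cost.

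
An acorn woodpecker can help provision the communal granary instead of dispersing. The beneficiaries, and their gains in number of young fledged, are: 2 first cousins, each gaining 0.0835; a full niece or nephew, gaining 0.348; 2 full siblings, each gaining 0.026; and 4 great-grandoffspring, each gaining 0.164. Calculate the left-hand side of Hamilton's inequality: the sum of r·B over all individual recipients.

0.215875

r to a first cousin = 1/8 (first cousins share one grandparent pair — two paths of length 4: r = 2·(1/2)^4 = 1/8).
r to a full niece or nephew = 0.25 (full aunt/uncle↔niece/nephew: two paths of length 3 through the shared grandparent pair: r = 2·(1/2)^3 = 1/4).
r to a full sibling = 0.5 (full sibs share both parents — two paths of length 2: r = 2·(1/2)^2 = 1/2).
r to a great-grandoffspring = 1/8 (three parent–offspring links: r = (1/2)^3 = 1/8).
Summing one r·B term per recipient: 2·0.125·0.0835 + 1·0.25·0.348 + 2·0.5·0.026 + 4·0.125·0.164 = 0.215875.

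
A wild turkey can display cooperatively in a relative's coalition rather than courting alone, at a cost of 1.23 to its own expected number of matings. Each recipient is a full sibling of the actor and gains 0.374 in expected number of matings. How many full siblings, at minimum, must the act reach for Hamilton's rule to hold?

r to a full sibling = 1/2 (full sibs share both parents — two paths of length 2: r = 2·(1/2)^2 = 1/2).
Hamilton's rule: n·r·B > C  ⇒  n > C/(r·B) = 1.23/(0.5·0.374) = 6.578.
The smallest integer exceeding 6.578 is 7.

7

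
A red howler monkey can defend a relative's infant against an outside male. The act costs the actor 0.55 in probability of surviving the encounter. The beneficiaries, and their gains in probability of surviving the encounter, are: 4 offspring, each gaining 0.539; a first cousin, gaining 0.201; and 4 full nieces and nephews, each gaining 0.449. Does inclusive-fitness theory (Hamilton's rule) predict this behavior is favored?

Yes

Hamilton's rule: the trait is favored when the sum of r·B over every recipient exceeds the actor's cost C.
r to an offspring = 1/2 (one parent–offspring link: r = (1/2)^1 = 1/2).
r to a first cousin = 1/8 (first cousins share one grandparent pair — two paths of length 4: r = 2·(1/2)^4 = 1/8).
r to a full niece or nephew = 0.25 (full aunt/uncle↔niece/nephew: two paths of length 3 through the shared grandparent pair: r = 2·(1/2)^3 = 1/4).
Summing one r·B term per recipient: 4·0.5·0.539 + 1·0.125·0.201 + 4·0.25·0.449 = 1.552125.
1.552125 > 0.55: the indirect benefit exceeds the cost.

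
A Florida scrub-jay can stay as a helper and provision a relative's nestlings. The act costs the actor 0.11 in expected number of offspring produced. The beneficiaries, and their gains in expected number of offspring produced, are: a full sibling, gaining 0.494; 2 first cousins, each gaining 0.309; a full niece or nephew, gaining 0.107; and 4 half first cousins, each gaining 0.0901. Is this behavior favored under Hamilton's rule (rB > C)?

Yes

Hamilton's rule: the trait is favored when the sum of r·B over every recipient exceeds the actor's cost C.
r to a full sibling = 0.5 (full sibs share both parents — two paths of length 2: r = 2·(1/2)^2 = 1/2).
r to a first cousin = 1/8 (first cousins share one grandparent pair — two paths of length 4: r = 2·(1/2)^4 = 1/8).
r to a full niece or nephew = 0.25 (full aunt/uncle↔niece/nephew: two paths of length 3 through the shared grandparent pair: r = 2·(1/2)^3 = 1/4).
r to a half first cousin = 0.0625 (half first cousins share one grandparent — one path of length 4: r = (1/2)^4 = 1/16).
Summing one r·B term per recipient: 1·0.5·0.494 + 2·0.125·0.309 + 1·0.25·0.107 + 4·0.0625·0.0901 = 0.373525.
0.373525 > 0.11: the indirect benefit exceeds the cost.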